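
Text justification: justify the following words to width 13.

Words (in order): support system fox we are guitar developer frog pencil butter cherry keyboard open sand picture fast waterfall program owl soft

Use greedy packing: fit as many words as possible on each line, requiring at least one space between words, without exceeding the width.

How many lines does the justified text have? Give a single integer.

Line 1: ['support'] (min_width=7, slack=6)
Line 2: ['system', 'fox', 'we'] (min_width=13, slack=0)
Line 3: ['are', 'guitar'] (min_width=10, slack=3)
Line 4: ['developer'] (min_width=9, slack=4)
Line 5: ['frog', 'pencil'] (min_width=11, slack=2)
Line 6: ['butter', 'cherry'] (min_width=13, slack=0)
Line 7: ['keyboard', 'open'] (min_width=13, slack=0)
Line 8: ['sand', 'picture'] (min_width=12, slack=1)
Line 9: ['fast'] (min_width=4, slack=9)
Line 10: ['waterfall'] (min_width=9, slack=4)
Line 11: ['program', 'owl'] (min_width=11, slack=2)
Line 12: ['soft'] (min_width=4, slack=9)
Total lines: 12

Answer: 12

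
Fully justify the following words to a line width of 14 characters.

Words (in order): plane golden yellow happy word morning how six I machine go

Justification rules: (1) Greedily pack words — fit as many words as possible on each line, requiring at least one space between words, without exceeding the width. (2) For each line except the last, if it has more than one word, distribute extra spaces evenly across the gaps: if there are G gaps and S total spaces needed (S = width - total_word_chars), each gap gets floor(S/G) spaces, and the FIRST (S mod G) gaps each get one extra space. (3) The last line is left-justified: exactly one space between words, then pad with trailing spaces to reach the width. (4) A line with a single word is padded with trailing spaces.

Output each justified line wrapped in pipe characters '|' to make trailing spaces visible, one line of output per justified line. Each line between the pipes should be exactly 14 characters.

Line 1: ['plane', 'golden'] (min_width=12, slack=2)
Line 2: ['yellow', 'happy'] (min_width=12, slack=2)
Line 3: ['word', 'morning'] (min_width=12, slack=2)
Line 4: ['how', 'six', 'I'] (min_width=9, slack=5)
Line 5: ['machine', 'go'] (min_width=10, slack=4)

Answer: |plane   golden|
|yellow   happy|
|word   morning|
|how    six   I|
|machine go    |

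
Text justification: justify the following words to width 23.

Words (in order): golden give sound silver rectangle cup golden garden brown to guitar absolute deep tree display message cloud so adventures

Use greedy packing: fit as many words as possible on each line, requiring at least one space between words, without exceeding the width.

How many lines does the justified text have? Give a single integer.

Line 1: ['golden', 'give', 'sound'] (min_width=17, slack=6)
Line 2: ['silver', 'rectangle', 'cup'] (min_width=20, slack=3)
Line 3: ['golden', 'garden', 'brown', 'to'] (min_width=22, slack=1)
Line 4: ['guitar', 'absolute', 'deep'] (min_width=20, slack=3)
Line 5: ['tree', 'display', 'message'] (min_width=20, slack=3)
Line 6: ['cloud', 'so', 'adventures'] (min_width=19, slack=4)
Total lines: 6

Answer: 6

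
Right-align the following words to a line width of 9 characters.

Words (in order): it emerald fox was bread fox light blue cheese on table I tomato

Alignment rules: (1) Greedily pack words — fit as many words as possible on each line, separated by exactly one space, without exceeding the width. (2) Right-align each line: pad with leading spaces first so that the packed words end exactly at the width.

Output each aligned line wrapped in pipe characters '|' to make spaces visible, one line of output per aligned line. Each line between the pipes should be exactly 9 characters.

Answer: |       it|
|  emerald|
|  fox was|
|bread fox|
|    light|
|     blue|
|cheese on|
|  table I|
|   tomato|

Derivation:
Line 1: ['it'] (min_width=2, slack=7)
Line 2: ['emerald'] (min_width=7, slack=2)
Line 3: ['fox', 'was'] (min_width=7, slack=2)
Line 4: ['bread', 'fox'] (min_width=9, slack=0)
Line 5: ['light'] (min_width=5, slack=4)
Line 6: ['blue'] (min_width=4, slack=5)
Line 7: ['cheese', 'on'] (min_width=9, slack=0)
Line 8: ['table', 'I'] (min_width=7, slack=2)
Line 9: ['tomato'] (min_width=6, slack=3)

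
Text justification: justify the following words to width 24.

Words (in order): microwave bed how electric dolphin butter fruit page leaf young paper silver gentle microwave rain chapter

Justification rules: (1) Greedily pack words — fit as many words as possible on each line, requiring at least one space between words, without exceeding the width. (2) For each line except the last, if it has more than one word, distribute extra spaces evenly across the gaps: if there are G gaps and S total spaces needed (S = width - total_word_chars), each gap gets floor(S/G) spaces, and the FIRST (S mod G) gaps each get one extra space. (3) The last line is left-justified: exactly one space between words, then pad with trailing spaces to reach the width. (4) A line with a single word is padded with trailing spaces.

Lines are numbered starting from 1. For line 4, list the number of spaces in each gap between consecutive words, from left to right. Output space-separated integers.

Line 1: ['microwave', 'bed', 'how'] (min_width=17, slack=7)
Line 2: ['electric', 'dolphin', 'butter'] (min_width=23, slack=1)
Line 3: ['fruit', 'page', 'leaf', 'young'] (min_width=21, slack=3)
Line 4: ['paper', 'silver', 'gentle'] (min_width=19, slack=5)
Line 5: ['microwave', 'rain', 'chapter'] (min_width=22, slack=2)

Answer: 4 3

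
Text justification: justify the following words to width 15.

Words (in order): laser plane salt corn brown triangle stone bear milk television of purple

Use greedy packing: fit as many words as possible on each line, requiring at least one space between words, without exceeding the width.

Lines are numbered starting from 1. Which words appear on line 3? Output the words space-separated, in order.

Line 1: ['laser', 'plane'] (min_width=11, slack=4)
Line 2: ['salt', 'corn', 'brown'] (min_width=15, slack=0)
Line 3: ['triangle', 'stone'] (min_width=14, slack=1)
Line 4: ['bear', 'milk'] (min_width=9, slack=6)
Line 5: ['television', 'of'] (min_width=13, slack=2)
Line 6: ['purple'] (min_width=6, slack=9)

Answer: triangle stone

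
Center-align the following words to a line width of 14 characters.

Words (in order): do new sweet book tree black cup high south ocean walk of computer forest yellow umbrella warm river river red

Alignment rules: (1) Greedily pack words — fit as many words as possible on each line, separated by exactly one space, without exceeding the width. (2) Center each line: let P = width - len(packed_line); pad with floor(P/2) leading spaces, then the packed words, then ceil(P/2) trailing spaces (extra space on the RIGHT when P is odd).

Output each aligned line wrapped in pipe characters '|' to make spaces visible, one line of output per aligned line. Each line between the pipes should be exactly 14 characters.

Answer: | do new sweet |
|  book tree   |
|black cup high|
| south ocean  |
|   walk of    |
|   computer   |
|forest yellow |
|umbrella warm |
| river river  |
|     red      |

Derivation:
Line 1: ['do', 'new', 'sweet'] (min_width=12, slack=2)
Line 2: ['book', 'tree'] (min_width=9, slack=5)
Line 3: ['black', 'cup', 'high'] (min_width=14, slack=0)
Line 4: ['south', 'ocean'] (min_width=11, slack=3)
Line 5: ['walk', 'of'] (min_width=7, slack=7)
Line 6: ['computer'] (min_width=8, slack=6)
Line 7: ['forest', 'yellow'] (min_width=13, slack=1)
Line 8: ['umbrella', 'warm'] (min_width=13, slack=1)
Line 9: ['river', 'river'] (min_width=11, slack=3)
Line 10: ['red'] (min_width=3, slack=11)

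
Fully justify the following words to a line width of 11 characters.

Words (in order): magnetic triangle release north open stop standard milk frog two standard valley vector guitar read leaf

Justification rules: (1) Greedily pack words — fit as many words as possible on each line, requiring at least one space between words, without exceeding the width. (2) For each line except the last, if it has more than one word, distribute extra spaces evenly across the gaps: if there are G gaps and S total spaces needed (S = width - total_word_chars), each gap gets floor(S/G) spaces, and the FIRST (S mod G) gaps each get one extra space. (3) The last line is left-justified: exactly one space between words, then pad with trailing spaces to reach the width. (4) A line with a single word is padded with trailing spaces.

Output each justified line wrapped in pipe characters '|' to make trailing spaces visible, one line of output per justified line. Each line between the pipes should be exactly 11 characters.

Answer: |magnetic   |
|triangle   |
|release    |
|north  open|
|stop       |
|standard   |
|milk   frog|
|two        |
|standard   |
|valley     |
|vector     |
|guitar read|
|leaf       |

Derivation:
Line 1: ['magnetic'] (min_width=8, slack=3)
Line 2: ['triangle'] (min_width=8, slack=3)
Line 3: ['release'] (min_width=7, slack=4)
Line 4: ['north', 'open'] (min_width=10, slack=1)
Line 5: ['stop'] (min_width=4, slack=7)
Line 6: ['standard'] (min_width=8, slack=3)
Line 7: ['milk', 'frog'] (min_width=9, slack=2)
Line 8: ['two'] (min_width=3, slack=8)
Line 9: ['standard'] (min_width=8, slack=3)
Line 10: ['valley'] (min_width=6, slack=5)
Line 11: ['vector'] (min_width=6, slack=5)
Line 12: ['guitar', 'read'] (min_width=11, slack=0)
Line 13: ['leaf'] (min_width=4, slack=7)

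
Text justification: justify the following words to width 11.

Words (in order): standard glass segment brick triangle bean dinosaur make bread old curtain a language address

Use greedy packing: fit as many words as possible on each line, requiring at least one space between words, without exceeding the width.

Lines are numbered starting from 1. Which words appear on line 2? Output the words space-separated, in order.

Line 1: ['standard'] (min_width=8, slack=3)
Line 2: ['glass'] (min_width=5, slack=6)
Line 3: ['segment'] (min_width=7, slack=4)
Line 4: ['brick'] (min_width=5, slack=6)
Line 5: ['triangle'] (min_width=8, slack=3)
Line 6: ['bean'] (min_width=4, slack=7)
Line 7: ['dinosaur'] (min_width=8, slack=3)
Line 8: ['make', 'bread'] (min_width=10, slack=1)
Line 9: ['old', 'curtain'] (min_width=11, slack=0)
Line 10: ['a', 'language'] (min_width=10, slack=1)
Line 11: ['address'] (min_width=7, slack=4)

Answer: glass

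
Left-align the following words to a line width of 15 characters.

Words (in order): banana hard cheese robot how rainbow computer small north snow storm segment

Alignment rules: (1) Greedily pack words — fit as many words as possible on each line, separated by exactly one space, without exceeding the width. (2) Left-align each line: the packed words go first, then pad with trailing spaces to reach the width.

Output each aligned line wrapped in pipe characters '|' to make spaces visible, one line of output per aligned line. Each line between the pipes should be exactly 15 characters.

Answer: |banana hard    |
|cheese robot   |
|how rainbow    |
|computer small |
|north snow     |
|storm segment  |

Derivation:
Line 1: ['banana', 'hard'] (min_width=11, slack=4)
Line 2: ['cheese', 'robot'] (min_width=12, slack=3)
Line 3: ['how', 'rainbow'] (min_width=11, slack=4)
Line 4: ['computer', 'small'] (min_width=14, slack=1)
Line 5: ['north', 'snow'] (min_width=10, slack=5)
Line 6: ['storm', 'segment'] (min_width=13, slack=2)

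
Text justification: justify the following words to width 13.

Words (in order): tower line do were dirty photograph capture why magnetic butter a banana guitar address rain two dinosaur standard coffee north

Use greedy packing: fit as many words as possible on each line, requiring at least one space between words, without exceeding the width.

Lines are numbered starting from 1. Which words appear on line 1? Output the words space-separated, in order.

Answer: tower line do

Derivation:
Line 1: ['tower', 'line', 'do'] (min_width=13, slack=0)
Line 2: ['were', 'dirty'] (min_width=10, slack=3)
Line 3: ['photograph'] (min_width=10, slack=3)
Line 4: ['capture', 'why'] (min_width=11, slack=2)
Line 5: ['magnetic'] (min_width=8, slack=5)
Line 6: ['butter', 'a'] (min_width=8, slack=5)
Line 7: ['banana', 'guitar'] (min_width=13, slack=0)
Line 8: ['address', 'rain'] (min_width=12, slack=1)
Line 9: ['two', 'dinosaur'] (min_width=12, slack=1)
Line 10: ['standard'] (min_width=8, slack=5)
Line 11: ['coffee', 'north'] (min_width=12, slack=1)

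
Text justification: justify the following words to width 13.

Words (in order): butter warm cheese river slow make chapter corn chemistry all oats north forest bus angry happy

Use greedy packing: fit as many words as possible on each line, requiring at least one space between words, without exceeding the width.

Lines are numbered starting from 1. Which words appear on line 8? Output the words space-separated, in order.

Line 1: ['butter', 'warm'] (min_width=11, slack=2)
Line 2: ['cheese', 'river'] (min_width=12, slack=1)
Line 3: ['slow', 'make'] (min_width=9, slack=4)
Line 4: ['chapter', 'corn'] (min_width=12, slack=1)
Line 5: ['chemistry', 'all'] (min_width=13, slack=0)
Line 6: ['oats', 'north'] (min_width=10, slack=3)
Line 7: ['forest', 'bus'] (min_width=10, slack=3)
Line 8: ['angry', 'happy'] (min_width=11, slack=2)

Answer: angry happy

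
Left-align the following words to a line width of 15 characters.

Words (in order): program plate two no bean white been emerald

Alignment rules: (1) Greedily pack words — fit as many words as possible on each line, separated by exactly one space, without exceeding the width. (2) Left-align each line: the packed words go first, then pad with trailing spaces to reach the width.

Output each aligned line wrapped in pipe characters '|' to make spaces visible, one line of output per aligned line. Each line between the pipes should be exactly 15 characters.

Line 1: ['program', 'plate'] (min_width=13, slack=2)
Line 2: ['two', 'no', 'bean'] (min_width=11, slack=4)
Line 3: ['white', 'been'] (min_width=10, slack=5)
Line 4: ['emerald'] (min_width=7, slack=8)

Answer: |program plate  |
|two no bean    |
|white been     |
|emerald        |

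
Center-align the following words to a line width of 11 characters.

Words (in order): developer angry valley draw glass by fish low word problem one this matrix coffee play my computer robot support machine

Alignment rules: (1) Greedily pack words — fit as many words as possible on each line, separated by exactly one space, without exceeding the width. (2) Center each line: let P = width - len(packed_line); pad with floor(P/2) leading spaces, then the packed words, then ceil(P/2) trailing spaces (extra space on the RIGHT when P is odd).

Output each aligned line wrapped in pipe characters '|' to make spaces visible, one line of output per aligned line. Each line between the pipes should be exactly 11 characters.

Line 1: ['developer'] (min_width=9, slack=2)
Line 2: ['angry'] (min_width=5, slack=6)
Line 3: ['valley', 'draw'] (min_width=11, slack=0)
Line 4: ['glass', 'by'] (min_width=8, slack=3)
Line 5: ['fish', 'low'] (min_width=8, slack=3)
Line 6: ['word'] (min_width=4, slack=7)
Line 7: ['problem', 'one'] (min_width=11, slack=0)
Line 8: ['this', 'matrix'] (min_width=11, slack=0)
Line 9: ['coffee', 'play'] (min_width=11, slack=0)
Line 10: ['my', 'computer'] (min_width=11, slack=0)
Line 11: ['robot'] (min_width=5, slack=6)
Line 12: ['support'] (min_width=7, slack=4)
Line 13: ['machine'] (min_width=7, slack=4)

Answer: | developer |
|   angry   |
|valley draw|
| glass by  |
| fish low  |
|   word    |
|problem one|
|this matrix|
|coffee play|
|my computer|
|   robot   |
|  support  |
|  machine  |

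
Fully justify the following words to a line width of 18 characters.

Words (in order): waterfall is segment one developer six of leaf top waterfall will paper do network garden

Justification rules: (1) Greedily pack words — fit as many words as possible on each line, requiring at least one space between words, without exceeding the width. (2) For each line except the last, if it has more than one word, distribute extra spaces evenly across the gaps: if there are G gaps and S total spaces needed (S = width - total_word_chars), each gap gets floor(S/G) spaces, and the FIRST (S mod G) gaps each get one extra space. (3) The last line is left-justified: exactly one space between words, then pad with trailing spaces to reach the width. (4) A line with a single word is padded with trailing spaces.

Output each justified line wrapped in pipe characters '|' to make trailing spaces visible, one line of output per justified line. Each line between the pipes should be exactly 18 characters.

Line 1: ['waterfall', 'is'] (min_width=12, slack=6)
Line 2: ['segment', 'one'] (min_width=11, slack=7)
Line 3: ['developer', 'six', 'of'] (min_width=16, slack=2)
Line 4: ['leaf', 'top', 'waterfall'] (min_width=18, slack=0)
Line 5: ['will', 'paper', 'do'] (min_width=13, slack=5)
Line 6: ['network', 'garden'] (min_width=14, slack=4)

Answer: |waterfall       is|
|segment        one|
|developer  six  of|
|leaf top waterfall|
|will    paper   do|
|network garden    |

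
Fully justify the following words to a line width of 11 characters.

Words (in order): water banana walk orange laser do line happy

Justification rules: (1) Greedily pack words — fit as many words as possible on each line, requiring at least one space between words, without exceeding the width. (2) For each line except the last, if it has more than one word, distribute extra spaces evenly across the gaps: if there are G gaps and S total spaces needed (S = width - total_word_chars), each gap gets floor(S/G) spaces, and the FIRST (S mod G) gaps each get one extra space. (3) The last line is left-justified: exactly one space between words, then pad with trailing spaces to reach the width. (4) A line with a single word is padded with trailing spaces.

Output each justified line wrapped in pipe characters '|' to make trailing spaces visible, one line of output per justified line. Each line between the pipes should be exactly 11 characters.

Line 1: ['water'] (min_width=5, slack=6)
Line 2: ['banana', 'walk'] (min_width=11, slack=0)
Line 3: ['orange'] (min_width=6, slack=5)
Line 4: ['laser', 'do'] (min_width=8, slack=3)
Line 5: ['line', 'happy'] (min_width=10, slack=1)

Answer: |water      |
|banana walk|
|orange     |
|laser    do|
|line happy |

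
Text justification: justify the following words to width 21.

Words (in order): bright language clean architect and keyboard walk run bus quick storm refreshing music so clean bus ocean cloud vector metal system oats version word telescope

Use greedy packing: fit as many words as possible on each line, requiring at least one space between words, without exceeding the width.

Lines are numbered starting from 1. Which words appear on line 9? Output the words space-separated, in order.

Line 1: ['bright', 'language', 'clean'] (min_width=21, slack=0)
Line 2: ['architect', 'and'] (min_width=13, slack=8)
Line 3: ['keyboard', 'walk', 'run', 'bus'] (min_width=21, slack=0)
Line 4: ['quick', 'storm'] (min_width=11, slack=10)
Line 5: ['refreshing', 'music', 'so'] (min_width=19, slack=2)
Line 6: ['clean', 'bus', 'ocean', 'cloud'] (min_width=21, slack=0)
Line 7: ['vector', 'metal', 'system'] (min_width=19, slack=2)
Line 8: ['oats', 'version', 'word'] (min_width=17, slack=4)
Line 9: ['telescope'] (min_width=9, slack=12)

Answer: telescope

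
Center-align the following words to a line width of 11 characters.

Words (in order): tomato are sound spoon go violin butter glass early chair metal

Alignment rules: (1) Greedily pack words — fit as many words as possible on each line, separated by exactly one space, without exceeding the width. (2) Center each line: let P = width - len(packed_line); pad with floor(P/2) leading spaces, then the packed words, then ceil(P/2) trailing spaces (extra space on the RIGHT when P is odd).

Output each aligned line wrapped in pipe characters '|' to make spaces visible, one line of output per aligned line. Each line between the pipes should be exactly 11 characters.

Answer: |tomato are |
|sound spoon|
| go violin |
|  butter   |
|glass early|
|chair metal|

Derivation:
Line 1: ['tomato', 'are'] (min_width=10, slack=1)
Line 2: ['sound', 'spoon'] (min_width=11, slack=0)
Line 3: ['go', 'violin'] (min_width=9, slack=2)
Line 4: ['butter'] (min_width=6, slack=5)
Line 5: ['glass', 'early'] (min_width=11, slack=0)
Line 6: ['chair', 'metal'] (min_width=11, slack=0)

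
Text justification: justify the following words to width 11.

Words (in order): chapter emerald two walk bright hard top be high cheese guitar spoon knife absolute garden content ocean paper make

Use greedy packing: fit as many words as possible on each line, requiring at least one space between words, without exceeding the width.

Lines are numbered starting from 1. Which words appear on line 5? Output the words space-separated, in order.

Line 1: ['chapter'] (min_width=7, slack=4)
Line 2: ['emerald', 'two'] (min_width=11, slack=0)
Line 3: ['walk', 'bright'] (min_width=11, slack=0)
Line 4: ['hard', 'top', 'be'] (min_width=11, slack=0)
Line 5: ['high', 'cheese'] (min_width=11, slack=0)
Line 6: ['guitar'] (min_width=6, slack=5)
Line 7: ['spoon', 'knife'] (min_width=11, slack=0)
Line 8: ['absolute'] (min_width=8, slack=3)
Line 9: ['garden'] (min_width=6, slack=5)
Line 10: ['content'] (min_width=7, slack=4)
Line 11: ['ocean', 'paper'] (min_width=11, slack=0)
Line 12: ['make'] (min_width=4, slack=7)

Answer: high cheese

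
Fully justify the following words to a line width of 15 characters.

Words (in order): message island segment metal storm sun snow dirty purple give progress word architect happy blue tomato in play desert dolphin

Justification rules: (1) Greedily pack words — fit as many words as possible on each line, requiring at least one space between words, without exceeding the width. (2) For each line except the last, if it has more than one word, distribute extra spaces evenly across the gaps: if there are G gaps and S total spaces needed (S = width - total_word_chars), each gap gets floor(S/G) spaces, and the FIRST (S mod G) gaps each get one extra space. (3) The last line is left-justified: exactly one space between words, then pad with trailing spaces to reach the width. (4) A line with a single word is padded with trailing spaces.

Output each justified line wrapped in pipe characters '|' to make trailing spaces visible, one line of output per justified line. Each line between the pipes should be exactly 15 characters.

Line 1: ['message', 'island'] (min_width=14, slack=1)
Line 2: ['segment', 'metal'] (min_width=13, slack=2)
Line 3: ['storm', 'sun', 'snow'] (min_width=14, slack=1)
Line 4: ['dirty', 'purple'] (min_width=12, slack=3)
Line 5: ['give', 'progress'] (min_width=13, slack=2)
Line 6: ['word', 'architect'] (min_width=14, slack=1)
Line 7: ['happy', 'blue'] (min_width=10, slack=5)
Line 8: ['tomato', 'in', 'play'] (min_width=14, slack=1)
Line 9: ['desert', 'dolphin'] (min_width=14, slack=1)

Answer: |message  island|
|segment   metal|
|storm  sun snow|
|dirty    purple|
|give   progress|
|word  architect|
|happy      blue|
|tomato  in play|
|desert dolphin |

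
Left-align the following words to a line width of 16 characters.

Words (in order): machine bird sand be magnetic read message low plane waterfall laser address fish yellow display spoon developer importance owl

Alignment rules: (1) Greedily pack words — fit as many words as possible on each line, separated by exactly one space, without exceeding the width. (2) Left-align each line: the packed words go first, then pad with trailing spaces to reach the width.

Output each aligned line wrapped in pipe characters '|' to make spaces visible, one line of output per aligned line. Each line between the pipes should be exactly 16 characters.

Line 1: ['machine', 'bird'] (min_width=12, slack=4)
Line 2: ['sand', 'be', 'magnetic'] (min_width=16, slack=0)
Line 3: ['read', 'message', 'low'] (min_width=16, slack=0)
Line 4: ['plane', 'waterfall'] (min_width=15, slack=1)
Line 5: ['laser', 'address'] (min_width=13, slack=3)
Line 6: ['fish', 'yellow'] (min_width=11, slack=5)
Line 7: ['display', 'spoon'] (min_width=13, slack=3)
Line 8: ['developer'] (min_width=9, slack=7)
Line 9: ['importance', 'owl'] (min_width=14, slack=2)

Answer: |machine bird    |
|sand be magnetic|
|read message low|
|plane waterfall |
|laser address   |
|fish yellow     |
|display spoon   |
|developer       |
|importance owl  |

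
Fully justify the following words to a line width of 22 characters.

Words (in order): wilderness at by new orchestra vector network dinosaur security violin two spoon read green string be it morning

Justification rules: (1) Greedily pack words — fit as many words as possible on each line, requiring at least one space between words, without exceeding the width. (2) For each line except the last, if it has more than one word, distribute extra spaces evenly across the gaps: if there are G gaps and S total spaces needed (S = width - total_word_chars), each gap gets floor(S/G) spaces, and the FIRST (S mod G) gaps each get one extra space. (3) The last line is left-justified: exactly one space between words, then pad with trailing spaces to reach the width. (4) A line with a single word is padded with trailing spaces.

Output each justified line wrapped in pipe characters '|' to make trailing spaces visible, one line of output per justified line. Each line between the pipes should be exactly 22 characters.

Line 1: ['wilderness', 'at', 'by', 'new'] (min_width=20, slack=2)
Line 2: ['orchestra', 'vector'] (min_width=16, slack=6)
Line 3: ['network', 'dinosaur'] (min_width=16, slack=6)
Line 4: ['security', 'violin', 'two'] (min_width=19, slack=3)
Line 5: ['spoon', 'read', 'green'] (min_width=16, slack=6)
Line 6: ['string', 'be', 'it', 'morning'] (min_width=20, slack=2)

Answer: |wilderness  at  by new|
|orchestra       vector|
|network       dinosaur|
|security   violin  two|
|spoon    read    green|
|string be it morning  |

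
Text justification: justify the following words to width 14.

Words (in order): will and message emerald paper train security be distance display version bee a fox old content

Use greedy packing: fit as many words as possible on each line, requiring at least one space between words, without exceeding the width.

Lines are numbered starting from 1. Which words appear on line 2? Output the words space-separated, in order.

Line 1: ['will', 'and'] (min_width=8, slack=6)
Line 2: ['message'] (min_width=7, slack=7)
Line 3: ['emerald', 'paper'] (min_width=13, slack=1)
Line 4: ['train', 'security'] (min_width=14, slack=0)
Line 5: ['be', 'distance'] (min_width=11, slack=3)
Line 6: ['display'] (min_width=7, slack=7)
Line 7: ['version', 'bee', 'a'] (min_width=13, slack=1)
Line 8: ['fox', 'old'] (min_width=7, slack=7)
Line 9: ['content'] (min_width=7, slack=7)

Answer: message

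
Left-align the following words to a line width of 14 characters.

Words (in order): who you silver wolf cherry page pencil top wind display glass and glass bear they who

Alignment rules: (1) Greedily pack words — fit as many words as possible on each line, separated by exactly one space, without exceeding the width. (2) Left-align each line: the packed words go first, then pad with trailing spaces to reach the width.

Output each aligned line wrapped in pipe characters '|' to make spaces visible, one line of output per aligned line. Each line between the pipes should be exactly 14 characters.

Line 1: ['who', 'you', 'silver'] (min_width=14, slack=0)
Line 2: ['wolf', 'cherry'] (min_width=11, slack=3)
Line 3: ['page', 'pencil'] (min_width=11, slack=3)
Line 4: ['top', 'wind'] (min_width=8, slack=6)
Line 5: ['display', 'glass'] (min_width=13, slack=1)
Line 6: ['and', 'glass', 'bear'] (min_width=14, slack=0)
Line 7: ['they', 'who'] (min_width=8, slack=6)

Answer: |who you silver|
|wolf cherry   |
|page pencil   |
|top wind      |
|display glass |
|and glass bear|
|they who      |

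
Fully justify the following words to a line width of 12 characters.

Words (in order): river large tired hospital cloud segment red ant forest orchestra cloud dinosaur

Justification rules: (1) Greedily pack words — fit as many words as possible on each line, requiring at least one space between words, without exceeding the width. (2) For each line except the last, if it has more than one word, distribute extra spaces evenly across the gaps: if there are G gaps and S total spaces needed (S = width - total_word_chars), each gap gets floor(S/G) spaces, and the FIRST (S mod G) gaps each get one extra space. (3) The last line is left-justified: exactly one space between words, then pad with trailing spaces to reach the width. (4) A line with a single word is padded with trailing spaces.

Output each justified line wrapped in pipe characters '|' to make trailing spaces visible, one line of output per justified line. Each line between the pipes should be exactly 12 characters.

Answer: |river  large|
|tired       |
|hospital    |
|cloud       |
|segment  red|
|ant   forest|
|orchestra   |
|cloud       |
|dinosaur    |

Derivation:
Line 1: ['river', 'large'] (min_width=11, slack=1)
Line 2: ['tired'] (min_width=5, slack=7)
Line 3: ['hospital'] (min_width=8, slack=4)
Line 4: ['cloud'] (min_width=5, slack=7)
Line 5: ['segment', 'red'] (min_width=11, slack=1)
Line 6: ['ant', 'forest'] (min_width=10, slack=2)
Line 7: ['orchestra'] (min_width=9, slack=3)
Line 8: ['cloud'] (min_width=5, slack=7)
Line 9: ['dinosaur'] (min_width=8, slack=4)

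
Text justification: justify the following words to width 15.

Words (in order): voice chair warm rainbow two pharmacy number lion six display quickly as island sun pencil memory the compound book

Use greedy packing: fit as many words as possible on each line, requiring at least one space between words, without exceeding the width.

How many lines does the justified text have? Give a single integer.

Line 1: ['voice', 'chair'] (min_width=11, slack=4)
Line 2: ['warm', 'rainbow'] (min_width=12, slack=3)
Line 3: ['two', 'pharmacy'] (min_width=12, slack=3)
Line 4: ['number', 'lion', 'six'] (min_width=15, slack=0)
Line 5: ['display', 'quickly'] (min_width=15, slack=0)
Line 6: ['as', 'island', 'sun'] (min_width=13, slack=2)
Line 7: ['pencil', 'memory'] (min_width=13, slack=2)
Line 8: ['the', 'compound'] (min_width=12, slack=3)
Line 9: ['book'] (min_width=4, slack=11)
Total lines: 9

Answer: 9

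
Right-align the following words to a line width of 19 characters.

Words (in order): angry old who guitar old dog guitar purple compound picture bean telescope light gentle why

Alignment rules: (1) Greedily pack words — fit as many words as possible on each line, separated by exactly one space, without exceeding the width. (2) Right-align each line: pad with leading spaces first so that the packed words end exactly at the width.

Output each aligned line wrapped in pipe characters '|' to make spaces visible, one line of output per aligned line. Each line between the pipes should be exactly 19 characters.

Answer: |      angry old who|
|     guitar old dog|
|      guitar purple|
|   compound picture|
|     bean telescope|
|   light gentle why|

Derivation:
Line 1: ['angry', 'old', 'who'] (min_width=13, slack=6)
Line 2: ['guitar', 'old', 'dog'] (min_width=14, slack=5)
Line 3: ['guitar', 'purple'] (min_width=13, slack=6)
Line 4: ['compound', 'picture'] (min_width=16, slack=3)
Line 5: ['bean', 'telescope'] (min_width=14, slack=5)
Line 6: ['light', 'gentle', 'why'] (min_width=16, slack=3)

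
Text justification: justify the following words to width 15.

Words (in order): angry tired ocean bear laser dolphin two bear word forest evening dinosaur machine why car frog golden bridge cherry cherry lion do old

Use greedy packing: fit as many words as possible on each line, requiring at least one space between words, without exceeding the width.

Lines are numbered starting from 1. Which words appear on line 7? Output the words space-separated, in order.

Line 1: ['angry', 'tired'] (min_width=11, slack=4)
Line 2: ['ocean', 'bear'] (min_width=10, slack=5)
Line 3: ['laser', 'dolphin'] (min_width=13, slack=2)
Line 4: ['two', 'bear', 'word'] (min_width=13, slack=2)
Line 5: ['forest', 'evening'] (min_width=14, slack=1)
Line 6: ['dinosaur'] (min_width=8, slack=7)
Line 7: ['machine', 'why', 'car'] (min_width=15, slack=0)
Line 8: ['frog', 'golden'] (min_width=11, slack=4)
Line 9: ['bridge', 'cherry'] (min_width=13, slack=2)
Line 10: ['cherry', 'lion', 'do'] (min_width=14, slack=1)
Line 11: ['old'] (min_width=3, slack=12)

Answer: machine why car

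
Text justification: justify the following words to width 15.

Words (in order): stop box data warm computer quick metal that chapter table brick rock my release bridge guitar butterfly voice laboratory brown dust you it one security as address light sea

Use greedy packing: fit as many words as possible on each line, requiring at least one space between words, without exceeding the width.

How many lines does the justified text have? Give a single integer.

Answer: 13

Derivation:
Line 1: ['stop', 'box', 'data'] (min_width=13, slack=2)
Line 2: ['warm', 'computer'] (min_width=13, slack=2)
Line 3: ['quick', 'metal'] (min_width=11, slack=4)
Line 4: ['that', 'chapter'] (min_width=12, slack=3)
Line 5: ['table', 'brick'] (min_width=11, slack=4)
Line 6: ['rock', 'my', 'release'] (min_width=15, slack=0)
Line 7: ['bridge', 'guitar'] (min_width=13, slack=2)
Line 8: ['butterfly', 'voice'] (min_width=15, slack=0)
Line 9: ['laboratory'] (min_width=10, slack=5)
Line 10: ['brown', 'dust', 'you'] (min_width=14, slack=1)
Line 11: ['it', 'one', 'security'] (min_width=15, slack=0)
Line 12: ['as', 'address'] (min_width=10, slack=5)
Line 13: ['light', 'sea'] (min_width=9, slack=6)
Total lines: 13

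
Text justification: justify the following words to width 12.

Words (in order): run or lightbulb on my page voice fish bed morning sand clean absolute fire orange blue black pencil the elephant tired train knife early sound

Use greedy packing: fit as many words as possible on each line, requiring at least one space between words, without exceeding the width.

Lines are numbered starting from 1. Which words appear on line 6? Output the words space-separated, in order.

Answer: sand clean

Derivation:
Line 1: ['run', 'or'] (min_width=6, slack=6)
Line 2: ['lightbulb', 'on'] (min_width=12, slack=0)
Line 3: ['my', 'page'] (min_width=7, slack=5)
Line 4: ['voice', 'fish'] (min_width=10, slack=2)
Line 5: ['bed', 'morning'] (min_width=11, slack=1)
Line 6: ['sand', 'clean'] (min_width=10, slack=2)
Line 7: ['absolute'] (min_width=8, slack=4)
Line 8: ['fire', 'orange'] (min_width=11, slack=1)
Line 9: ['blue', 'black'] (min_width=10, slack=2)
Line 10: ['pencil', 'the'] (min_width=10, slack=2)
Line 11: ['elephant'] (min_width=8, slack=4)
Line 12: ['tired', 'train'] (min_width=11, slack=1)
Line 13: ['knife', 'early'] (min_width=11, slack=1)
Line 14: ['sound'] (min_width=5, slack=7)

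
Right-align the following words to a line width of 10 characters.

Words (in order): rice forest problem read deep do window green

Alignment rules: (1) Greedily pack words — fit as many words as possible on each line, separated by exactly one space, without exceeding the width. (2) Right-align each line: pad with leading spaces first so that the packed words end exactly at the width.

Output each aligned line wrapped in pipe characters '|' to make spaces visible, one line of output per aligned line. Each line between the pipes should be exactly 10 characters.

Line 1: ['rice'] (min_width=4, slack=6)
Line 2: ['forest'] (min_width=6, slack=4)
Line 3: ['problem'] (min_width=7, slack=3)
Line 4: ['read', 'deep'] (min_width=9, slack=1)
Line 5: ['do', 'window'] (min_width=9, slack=1)
Line 6: ['green'] (min_width=5, slack=5)

Answer: |      rice|
|    forest|
|   problem|
| read deep|
| do window|
|     green|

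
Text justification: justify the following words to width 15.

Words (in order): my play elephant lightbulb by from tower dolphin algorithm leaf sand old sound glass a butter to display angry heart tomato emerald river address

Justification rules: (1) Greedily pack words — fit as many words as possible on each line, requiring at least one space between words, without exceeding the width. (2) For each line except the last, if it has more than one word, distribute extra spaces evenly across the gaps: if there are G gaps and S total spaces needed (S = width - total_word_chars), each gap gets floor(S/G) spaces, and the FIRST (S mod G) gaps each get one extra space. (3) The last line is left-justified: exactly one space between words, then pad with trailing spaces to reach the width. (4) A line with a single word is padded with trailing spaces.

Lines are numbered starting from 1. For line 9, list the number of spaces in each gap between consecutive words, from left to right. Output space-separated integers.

Line 1: ['my', 'play'] (min_width=7, slack=8)
Line 2: ['elephant'] (min_width=8, slack=7)
Line 3: ['lightbulb', 'by'] (min_width=12, slack=3)
Line 4: ['from', 'tower'] (min_width=10, slack=5)
Line 5: ['dolphin'] (min_width=7, slack=8)
Line 6: ['algorithm', 'leaf'] (min_width=14, slack=1)
Line 7: ['sand', 'old', 'sound'] (min_width=14, slack=1)
Line 8: ['glass', 'a', 'butter'] (min_width=14, slack=1)
Line 9: ['to', 'display'] (min_width=10, slack=5)
Line 10: ['angry', 'heart'] (min_width=11, slack=4)
Line 11: ['tomato', 'emerald'] (min_width=14, slack=1)
Line 12: ['river', 'address'] (min_width=13, slack=2)

Answer: 6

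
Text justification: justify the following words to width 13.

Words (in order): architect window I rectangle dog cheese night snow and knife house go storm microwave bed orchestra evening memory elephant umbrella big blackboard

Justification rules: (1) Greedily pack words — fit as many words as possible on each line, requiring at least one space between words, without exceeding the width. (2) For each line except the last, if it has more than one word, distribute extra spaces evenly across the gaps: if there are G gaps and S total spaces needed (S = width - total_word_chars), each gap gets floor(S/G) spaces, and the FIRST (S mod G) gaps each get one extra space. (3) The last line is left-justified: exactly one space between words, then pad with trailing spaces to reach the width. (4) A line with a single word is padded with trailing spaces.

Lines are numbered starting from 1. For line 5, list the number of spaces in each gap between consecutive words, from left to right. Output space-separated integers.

Answer: 6

Derivation:
Line 1: ['architect'] (min_width=9, slack=4)
Line 2: ['window', 'I'] (min_width=8, slack=5)
Line 3: ['rectangle', 'dog'] (min_width=13, slack=0)
Line 4: ['cheese', 'night'] (min_width=12, slack=1)
Line 5: ['snow', 'and'] (min_width=8, slack=5)
Line 6: ['knife', 'house'] (min_width=11, slack=2)
Line 7: ['go', 'storm'] (min_width=8, slack=5)
Line 8: ['microwave', 'bed'] (min_width=13, slack=0)
Line 9: ['orchestra'] (min_width=9, slack=4)
Line 10: ['evening'] (min_width=7, slack=6)
Line 11: ['memory'] (min_width=6, slack=7)
Line 12: ['elephant'] (min_width=8, slack=5)
Line 13: ['umbrella', 'big'] (min_width=12, slack=1)
Line 14: ['blackboard'] (min_width=10, slack=3)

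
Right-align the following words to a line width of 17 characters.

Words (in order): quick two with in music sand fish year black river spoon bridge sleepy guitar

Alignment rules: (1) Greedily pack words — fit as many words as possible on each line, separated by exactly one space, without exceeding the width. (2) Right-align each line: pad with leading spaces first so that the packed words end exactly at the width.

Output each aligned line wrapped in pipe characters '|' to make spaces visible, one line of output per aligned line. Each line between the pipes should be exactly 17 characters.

Line 1: ['quick', 'two', 'with', 'in'] (min_width=17, slack=0)
Line 2: ['music', 'sand', 'fish'] (min_width=15, slack=2)
Line 3: ['year', 'black', 'river'] (min_width=16, slack=1)
Line 4: ['spoon', 'bridge'] (min_width=12, slack=5)
Line 5: ['sleepy', 'guitar'] (min_width=13, slack=4)

Answer: |quick two with in|
|  music sand fish|
| year black river|
|     spoon bridge|
|    sleepy guitar|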